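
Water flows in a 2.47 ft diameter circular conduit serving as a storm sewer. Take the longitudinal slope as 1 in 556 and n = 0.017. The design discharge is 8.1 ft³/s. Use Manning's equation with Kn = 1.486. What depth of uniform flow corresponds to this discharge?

Manning's equation rearranged: A R^(2/3) = nQ / (1.486·√S) = 0.017 × 8.1 / (1.486 × √0.001799) = 2.185.
At y = 1.07 ft: A R^(2/3) = 1.353 — too small.
At y = 1.63 ft: A R^(2/3) = 2.685 — too large.
At y = 1.42 ft: A R^(2/3) = 2.184 — ≈ 2.185.

y_n = 1.42 ft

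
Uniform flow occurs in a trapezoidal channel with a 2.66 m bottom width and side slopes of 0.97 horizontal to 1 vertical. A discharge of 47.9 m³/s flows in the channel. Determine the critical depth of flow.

At critical depth, Q² T / (g A³) = 1, i.e. A³/T = Q²/g = 47.9²/9.81 = 233.9.
At y = 2.86 m: A³/T = 457.3 — over.
At y = 2.04 m: A³/T = 128.1 — short.
At y = 2.4 m: A³/T = 234.5 — ≈ 233.9.

y_c = 2.4 m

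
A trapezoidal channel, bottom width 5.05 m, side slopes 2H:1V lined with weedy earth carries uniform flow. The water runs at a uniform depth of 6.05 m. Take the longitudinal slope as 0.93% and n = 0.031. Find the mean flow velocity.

With bottom width b = 5.05 m and side slope z = 2: A = (b + zy)y = (5.05 + 2×6.05)×6.05 = 103.8 m²; P = b + 2y√(1+z²) = 5.05 + 2×6.05×2.236 = 32.11 m.
Hydraulic radius R = A/P = 103.8/32.11 = 3.232 m.
From Manning's equation, V = (1/n) R^(2/3) S^(1/2) = (1/0.031) × 3.232^(2/3) × 0.0093^(1/2) = 6.8 m/s.

V = 6.8 m/s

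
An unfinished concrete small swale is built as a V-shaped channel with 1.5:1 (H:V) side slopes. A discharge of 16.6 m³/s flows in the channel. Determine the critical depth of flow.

y_c = 1.9 m

At critical depth, Q² T / (g A³) = 1, i.e. A³/T = Q²/g = 16.6²/9.81 = 28.09.
Trying y = 1.38 m: A³/T = 5.631 — too small.
Trying y = 2.16 m: A³/T = 52.9 — too large.
Trying y = 1.9 m: A³/T = 27.86 — ≈ 28.09.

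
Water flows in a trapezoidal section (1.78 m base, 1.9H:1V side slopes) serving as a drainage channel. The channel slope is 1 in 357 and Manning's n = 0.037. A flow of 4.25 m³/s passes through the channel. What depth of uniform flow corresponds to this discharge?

y_n = 1.06 m

Manning's equation rearranged: A R^(2/3) = nQ / (1·√S) = 0.037 × 4.25 / (√0.002801) = 2.971.
Trying y = 1.25 m: A R^(2/3) = 4.198 — over.
Trying y = 1.06 m: A R^(2/3) = 2.972 — matches.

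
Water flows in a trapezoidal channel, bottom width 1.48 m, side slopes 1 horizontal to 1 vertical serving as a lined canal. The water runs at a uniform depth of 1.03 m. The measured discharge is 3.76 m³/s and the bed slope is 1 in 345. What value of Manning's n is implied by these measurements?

With bottom width b = 1.48 m and side slope z = 1: A = (b + zy)y = (1.48 + 1×1.03)×1.03 = 2.585 m²; P = b + 2y√(1+z²) = 1.48 + 2×1.03×1.414 = 4.393 m.
Hydraulic radius R = A/P = 2.585/4.393 = 0.5885 m.
Rearranging Manning's equation: n = (1/Q) A R^(2/3) S^(1/2) = (1/3.76) × 2.585 × 0.5885^(2/3) × √0.002899 = 0.026.

n = 0.026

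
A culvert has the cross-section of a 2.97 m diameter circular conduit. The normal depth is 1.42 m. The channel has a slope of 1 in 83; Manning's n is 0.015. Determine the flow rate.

For a circular section of diameter D = 2.97 m at depth y = 1.42 m, the central angle is θ = 2 arccos(1 − 2y/D) = 3.054 rad. Then A = (D²/8)(θ − sin θ) = 3.271 m² and P = Dθ/2 = 4.535 m.
Hydraulic radius R = A/P = 3.271/4.535 = 0.7212 m.
Manning's equation: Q = (1/n) A R^(2/3) S^(1/2) = (1/0.015) × 3.271 × 0.7212^(2/3) × 0.01205^(1/2) = 19.3 m³/s.

Q = 19.3 m³/s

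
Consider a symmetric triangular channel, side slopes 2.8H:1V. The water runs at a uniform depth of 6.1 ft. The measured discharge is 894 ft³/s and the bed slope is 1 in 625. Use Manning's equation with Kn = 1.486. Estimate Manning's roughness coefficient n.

n = 0.014

For a triangular section with side slope z = 2.8: A = zy² = 2.8×6.1² = 104.2 ft²; P = 2y√(1+z²) = 2×6.1×2.973 = 36.27 ft.
Hydraulic radius R = A/P = 104.2/36.27 = 2.872 ft.
Rearranging Manning's equation: n = (1.486/Q) A R^(2/3) S^(1/2) = (1.486/894) × 104.2 × 2.872^(2/3) × √0.0016 = 0.014.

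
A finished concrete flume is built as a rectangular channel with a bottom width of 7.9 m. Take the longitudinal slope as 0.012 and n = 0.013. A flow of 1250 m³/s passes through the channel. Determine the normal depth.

y_n = 9.48 m

Manning's equation rearranged: A R^(2/3) = nQ / (1·√S) = 0.013 × 1250 / (√0.012) = 148.3.
At y = 11.6 m: A R^(2/3) = 188.4 — high.
At y = 9.48 m: A R^(2/3) = 148.4 — close enough.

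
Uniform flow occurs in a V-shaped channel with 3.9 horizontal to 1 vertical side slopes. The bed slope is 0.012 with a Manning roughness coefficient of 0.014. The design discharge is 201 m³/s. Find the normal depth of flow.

y_n = 2.43 m

Manning's equation rearranged: A R^(2/3) = nQ / (1·√S) = 0.014 × 201 / (√0.012) = 25.69.
Trying y = 1.87 m: A R^(2/3) = 12.77 — too small.
Trying y = 2.74 m: A R^(2/3) = 35.36 — too large.
Trying y = 2.43 m: A R^(2/3) = 25.67 — matches.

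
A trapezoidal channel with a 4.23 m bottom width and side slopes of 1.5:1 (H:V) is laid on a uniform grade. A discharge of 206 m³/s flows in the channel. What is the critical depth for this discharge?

At critical depth, Q² T / (g A³) = 1, i.e. A³/T = Q²/g = 206²/9.81 = 4326.
Trying y = 2.93 m: A³/T = 1240 — short.
Trying y = 4.85 m: A³/T = 9251 — over.
Trying y = 4.02 m: A³/T = 4307 — matches.

y_c = 4.02 m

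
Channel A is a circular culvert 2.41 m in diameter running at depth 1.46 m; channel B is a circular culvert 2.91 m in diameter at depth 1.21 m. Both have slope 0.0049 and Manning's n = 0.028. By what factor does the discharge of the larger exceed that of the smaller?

Channel A: For a circular section of diameter D = 2.41 m at depth y = 1.46 m, the central angle is θ = 2 arccos(1 − 2y/D) = 3.568 rad. Then A = (D²/8)(θ − sin θ) = 2.891 m² and P = Dθ/2 = 4.3 m. Hydraulic radius R = A/P = 2.891/4.3 = 0.6723 m. Q_A = (1/0.028)·2.891·0.6723^(2/3)·√0.0049 = 5.546 m³/s.
Channel B: For a circular section of diameter D = 2.91 m at depth y = 1.21 m, the central angle is θ = 2 arccos(1 − 2y/D) = 2.803 rad. Then A = (D²/8)(θ − sin θ) = 2.616 m² and P = Dθ/2 = 4.079 m. Hydraulic radius R = A/P = 2.616/4.079 = 0.6413 m. Q_B = (1/0.028)·2.616·0.6413^(2/3)·√0.0049 = 4.863 m³/s.
The larger discharge is 5.546 m³/s and the smaller is 4.863 m³/s; the ratio is 1.14.

1.14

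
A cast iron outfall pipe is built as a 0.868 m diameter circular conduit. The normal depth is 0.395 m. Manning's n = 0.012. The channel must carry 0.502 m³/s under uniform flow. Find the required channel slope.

S = 0.0044

For a circular section of diameter D = 0.868 m at depth y = 0.395 m, the central angle is θ = 2 arccos(1 − 2y/D) = 2.962 rad. Then A = (D²/8)(θ − sin θ) = 0.2621 m² and P = Dθ/2 = 1.285 m.
Hydraulic radius R = A/P = 0.2621/1.285 = 0.2039 m.
From Manning's equation, S = [nQ / (1 A R^(2/3))]² = [0.012 × 0.502 / (1 × 0.2621 × 0.2039^(2/3))]² = 0.0044.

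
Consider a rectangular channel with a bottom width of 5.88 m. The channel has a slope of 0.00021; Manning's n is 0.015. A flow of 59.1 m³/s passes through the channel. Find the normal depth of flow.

Manning's equation rearranged: A R^(2/3) = nQ / (1·√S) = 0.015 × 59.1 / (√0.00021) = 61.17.
Trying y = 7.69 m: A R^(2/3) = 74.78 — too large.
Trying y = 5.72 m: A R^(2/3) = 52.35 — too small.
Trying y = 6.5 m: A R^(2/3) = 61.16 — close enough.

y_n = 6.5 m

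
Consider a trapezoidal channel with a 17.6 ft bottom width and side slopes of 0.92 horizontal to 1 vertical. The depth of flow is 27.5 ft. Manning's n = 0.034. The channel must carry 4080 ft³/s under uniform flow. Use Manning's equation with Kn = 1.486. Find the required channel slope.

With bottom width b = 17.6 ft and side slope z = 0.92: A = (b + zy)y = (17.6 + 0.92×27.5)×27.5 = 1180 ft²; P = b + 2y√(1+z²) = 17.6 + 2×27.5×1.359 = 92.34 ft.
Hydraulic radius R = A/P = 1180/92.34 = 12.78 ft.
From Manning's equation, S = [nQ / (1.486 A R^(2/3))]² = [0.034 × 4080 / (1.486 × 1180 × 12.78^(2/3))]² = 0.00021.

S = 0.00021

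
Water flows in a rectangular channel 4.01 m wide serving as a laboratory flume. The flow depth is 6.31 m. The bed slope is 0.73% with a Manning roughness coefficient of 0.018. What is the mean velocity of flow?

Flow area A = b·y = 4.01 × 6.31 = 25.3 m². Wetted perimeter P = b + 2y = 4.01 + 2×6.31 = 16.63 m.
Hydraulic radius R = A/P = 25.3/16.63 = 1.522 m.
From Manning's equation, V = (1/n) R^(2/3) S^(1/2) = (1/0.018) × 1.522^(2/3) × 0.0073^(1/2) = 6.28 m/s.

V = 6.28 m/s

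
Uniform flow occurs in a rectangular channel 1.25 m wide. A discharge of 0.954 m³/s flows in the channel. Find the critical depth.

y_c = 0.39 m

For a rectangular channel, critical depth y_c = (q²/g)^(1/3) where q = Q/b = 0.954/1.25 = 0.7632 m²/s.
So y_c = (0.7632²/9.81)^(1/3) = 0.39 m.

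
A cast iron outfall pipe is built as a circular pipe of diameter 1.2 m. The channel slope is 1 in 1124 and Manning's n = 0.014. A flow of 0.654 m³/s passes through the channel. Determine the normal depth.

y_n = 0.674 m

Manning's equation rearranged: A R^(2/3) = nQ / (1·√S) = 0.014 × 0.654 / (√0.0008897) = 0.307.
Try y = 0.578 m: A R^(2/3) = 0.2377 — low.
Try y = 0.845 m: A R^(2/3) = 0.4276 — high.
Try y = 0.674 m: A R^(2/3) = 0.3071 — ≈ 0.307.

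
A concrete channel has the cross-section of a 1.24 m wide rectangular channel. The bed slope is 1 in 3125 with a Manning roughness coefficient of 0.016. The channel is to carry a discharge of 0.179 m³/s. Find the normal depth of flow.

Manning's equation rearranged: A R^(2/3) = nQ / (1·√S) = 0.016 × 0.179 / (√0.00032) = 0.1601.
Try y = 0.429 m: A R^(2/3) = 0.2131 — over.
Try y = 0.297 m: A R^(2/3) = 0.1263 — short.
Try y = 0.35 m: A R^(2/3) = 0.1599 — ≈ 0.1601.

y_n = 0.35 m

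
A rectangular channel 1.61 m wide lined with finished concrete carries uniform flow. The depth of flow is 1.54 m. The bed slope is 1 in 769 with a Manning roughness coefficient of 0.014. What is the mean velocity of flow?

V = 1.68 m/s

Flow area A = b·y = 1.61 × 1.54 = 2.479 m². Wetted perimeter P = b + 2y = 1.61 + 2×1.54 = 4.69 m.
Hydraulic radius R = A/P = 2.479/4.69 = 0.5287 m.
From Manning's equation, V = (1/n) R^(2/3) S^(1/2) = (1/0.014) × 0.5287^(2/3) × 0.0013^(1/2) = 1.68 m/s.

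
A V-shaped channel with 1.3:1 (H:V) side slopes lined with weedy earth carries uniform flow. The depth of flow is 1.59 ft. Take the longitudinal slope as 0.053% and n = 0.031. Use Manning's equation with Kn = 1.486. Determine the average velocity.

V = 0.811 ft/s

For a triangular section with side slope z = 1.3: A = zy² = 1.3×1.59² = 3.287 ft²; P = 2y√(1+z²) = 2×1.59×1.64 = 5.216 ft.
Hydraulic radius R = A/P = 3.287/5.216 = 0.6301 ft.
From Manning's equation, V = (1.486/n) R^(2/3) S^(1/2) = (1.486/0.031) × 0.6301^(2/3) × 0.00053^(1/2) = 0.811 ft/s.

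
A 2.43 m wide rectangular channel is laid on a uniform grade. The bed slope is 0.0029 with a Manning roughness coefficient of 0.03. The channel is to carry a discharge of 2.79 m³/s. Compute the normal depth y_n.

y_n = 0.967 m

Manning's equation rearranged: A R^(2/3) = nQ / (1·√S) = 0.03 × 2.79 / (√0.0029) = 1.554.
At y = 0.86 m: A R^(2/3) = 1.323 — low.
At y = 1.17 m: A R^(2/3) = 2.014 — high.
At y = 0.967 m: A R^(2/3) = 1.555 — matches.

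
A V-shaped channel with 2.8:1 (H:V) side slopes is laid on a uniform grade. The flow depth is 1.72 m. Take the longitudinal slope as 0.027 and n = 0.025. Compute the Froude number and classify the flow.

supercritical

For a triangular section with side slope z = 2.8: A = zy² = 2.8×1.72² = 8.284 m²; P = 2y√(1+z²) = 2×1.72×2.973 = 10.23 m.
Hydraulic radius R = A/P = 8.284/10.23 = 0.8099 m.
V = (1/n) R^(2/3) √S = (1/0.025) × 0.8099^(2/3) × √0.027 = 5.711 m/s. Hydraulic depth D_h = A/T = 8.284/9.632 = 0.86 m.
Froude number Fr = V/√(g·D_h) = 5.711/√(9.81×0.86) = 1.97, which is greater than 1, so the flow is supercritical.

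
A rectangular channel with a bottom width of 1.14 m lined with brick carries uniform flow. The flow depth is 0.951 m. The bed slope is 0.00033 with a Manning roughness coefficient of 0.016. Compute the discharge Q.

Q = 0.619 m³/s

Flow area A = b·y = 1.14 × 0.951 = 1.084 m². Wetted perimeter P = b + 2y = 1.14 + 2×0.951 = 3.042 m.
Hydraulic radius R = A/P = 1.084/3.042 = 0.3564 m.
Manning's equation: Q = (1/n) A R^(2/3) S^(1/2) = (1/0.016) × 1.084 × 0.3564^(2/3) × 0.00033^(1/2) = 0.619 m³/s.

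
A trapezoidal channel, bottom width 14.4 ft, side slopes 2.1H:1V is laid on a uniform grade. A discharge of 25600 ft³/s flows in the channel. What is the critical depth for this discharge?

y_c = 21.6 ft

At critical depth, Q² T / (g A³) = 1, i.e. A³/T = Q²/g = 25600²/32.2 = 20350000.
At y = 19.1 ft: A³/T = 11930000 — low.
At y = 21.6 ft: A³/T = 20460000 — ≈ 20350000.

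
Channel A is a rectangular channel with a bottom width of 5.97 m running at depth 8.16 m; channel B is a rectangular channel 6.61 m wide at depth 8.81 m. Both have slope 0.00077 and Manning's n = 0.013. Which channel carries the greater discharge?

Channel A: Flow area A = b·y = 5.97 × 8.16 = 48.72 m². Wetted perimeter P = b + 2y = 5.97 + 2×8.16 = 22.29 m. Hydraulic radius R = A/P = 48.72/22.29 = 2.186 m. Q_A = (1/0.013)·48.72·2.186^(2/3)·√0.00077 = 175.1 m³/s.
Channel B: Flow area A = b·y = 6.61 × 8.81 = 58.23 m². Wetted perimeter P = b + 2y = 6.61 + 2×8.81 = 24.23 m. Hydraulic radius R = A/P = 58.23/24.23 = 2.403 m. Q_B = (1/0.013)·58.23·2.403^(2/3)·√0.00077 = 223 m³/s.
Q_A = 175.1 m³/s vs Q_B = 223 m³/s, so channel B carries more.

channel B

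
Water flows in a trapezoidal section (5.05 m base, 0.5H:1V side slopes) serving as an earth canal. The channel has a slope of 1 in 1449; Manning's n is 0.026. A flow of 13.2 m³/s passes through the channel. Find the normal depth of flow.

y_n = 1.9 m

Manning's equation rearranged: A R^(2/3) = nQ / (1·√S) = 0.026 × 13.2 / (√0.0006901) = 13.06.
At y = 1.52 m: A R^(2/3) = 9.096 — low.
At y = 2.22 m: A R^(2/3) = 16.83 — high.
At y = 1.9 m: A R^(2/3) = 13.06 — close enough.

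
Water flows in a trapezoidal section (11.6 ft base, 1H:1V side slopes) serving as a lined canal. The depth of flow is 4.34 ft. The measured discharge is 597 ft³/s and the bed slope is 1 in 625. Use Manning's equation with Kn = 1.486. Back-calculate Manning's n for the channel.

With bottom width b = 11.6 ft and side slope z = 1: A = (b + zy)y = (11.6 + 1×4.34)×4.34 = 69.18 ft²; P = b + 2y√(1+z²) = 11.6 + 2×4.34×1.414 = 23.88 ft.
Hydraulic radius R = A/P = 69.18/23.88 = 2.898 ft.
Rearranging Manning's equation: n = (1.486/Q) A R^(2/3) S^(1/2) = (1.486/597) × 69.18 × 2.898^(2/3) × √0.0016 = 0.014.

n = 0.014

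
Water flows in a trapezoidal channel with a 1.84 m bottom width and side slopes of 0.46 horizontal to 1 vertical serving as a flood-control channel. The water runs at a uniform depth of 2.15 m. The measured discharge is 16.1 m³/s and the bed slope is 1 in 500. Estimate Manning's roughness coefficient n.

With bottom width b = 1.84 m and side slope z = 0.46: A = (b + zy)y = (1.84 + 0.46×2.15)×2.15 = 6.082 m²; P = b + 2y√(1+z²) = 1.84 + 2×2.15×1.101 = 6.573 m.
Hydraulic radius R = A/P = 6.082/6.573 = 0.9253 m.
Rearranging Manning's equation: n = (1/Q) A R^(2/3) S^(1/2) = (1/16.1) × 6.082 × 0.9253^(2/3) × √0.002 = 0.016.

n = 0.016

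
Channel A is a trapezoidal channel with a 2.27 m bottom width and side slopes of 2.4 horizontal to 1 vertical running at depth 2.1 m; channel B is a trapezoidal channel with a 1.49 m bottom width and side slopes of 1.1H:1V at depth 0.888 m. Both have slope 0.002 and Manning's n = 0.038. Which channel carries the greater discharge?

channel A

Channel A: With bottom width b = 2.27 m and side slope z = 2.4: A = (b + zy)y = (2.27 + 2.4×2.1)×2.1 = 15.35 m²; P = b + 2y√(1+z²) = 2.27 + 2×2.1×2.6 = 13.19 m. Hydraulic radius R = A/P = 15.35/13.19 = 1.164 m. Q_A = (1/0.038)·15.35·1.164^(2/3)·√0.002 = 19.99 m³/s.
Channel B: With bottom width b = 1.49 m and side slope z = 1.1: A = (b + zy)y = (1.49 + 1.1×0.888)×0.888 = 2.191 m²; P = b + 2y√(1+z²) = 1.49 + 2×0.888×1.487 = 4.13 m. Hydraulic radius R = A/P = 2.191/4.13 = 0.5304 m. Q_B = (1/0.038)·2.191·0.5304^(2/3)·√0.002 = 1.689 m³/s.
Q_A = 19.99 m³/s vs Q_B = 1.689 m³/s, so channel A carries more.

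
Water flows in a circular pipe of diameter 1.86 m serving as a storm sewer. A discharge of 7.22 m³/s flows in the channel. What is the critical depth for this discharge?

y_c = 1.33 m

At critical depth, Q² T / (g A³) = 1, i.e. A³/T = Q²/g = 7.22²/9.81 = 5.314.
At y = 1.45 m: A³/T = 7.612 — high.
At y = 1.33 m: A³/T = 5.351 — close enough.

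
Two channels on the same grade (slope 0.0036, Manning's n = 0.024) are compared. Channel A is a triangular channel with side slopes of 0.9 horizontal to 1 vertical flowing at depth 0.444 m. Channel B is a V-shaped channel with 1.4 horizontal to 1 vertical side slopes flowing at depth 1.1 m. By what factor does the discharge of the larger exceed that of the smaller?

Channel A: For a triangular section with side slope z = 0.9: A = zy² = 0.9×0.444² = 0.1774 m²; P = 2y√(1+z²) = 2×0.444×1.345 = 1.195 m. Hydraulic radius R = A/P = 0.1774/1.195 = 0.1485 m. Q_A = (1/0.024)·0.1774·0.1485^(2/3)·√0.0036 = 0.1244 m³/s.
Channel B: For a triangular section with side slope z = 1.4: A = zy² = 1.4×1.1² = 1.694 m²; P = 2y√(1+z²) = 2×1.1×1.72 = 3.785 m. Hydraulic radius R = A/P = 1.694/3.785 = 0.4476 m. Q_B = (1/0.024)·1.694·0.4476^(2/3)·√0.0036 = 2.478 m³/s.
The larger discharge is 2.478 m³/s and the smaller is 0.1244 m³/s; the ratio is 19.9.

19.9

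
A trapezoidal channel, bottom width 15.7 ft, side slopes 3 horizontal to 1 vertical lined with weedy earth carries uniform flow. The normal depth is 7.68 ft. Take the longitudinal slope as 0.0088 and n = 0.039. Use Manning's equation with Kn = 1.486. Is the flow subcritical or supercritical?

With bottom width b = 15.7 ft and side slope z = 3: A = (b + zy)y = (15.7 + 3×7.68)×7.68 = 297.5 ft²; P = b + 2y√(1+z²) = 15.7 + 2×7.68×3.162 = 64.27 ft.
Hydraulic radius R = A/P = 297.5/64.27 = 4.629 ft.
V = (1.486/n) R^(2/3) √S = (1.486/0.039) × 4.629^(2/3) × √0.0088 = 9.928 ft/s. Hydraulic depth D_h = A/T = 297.5/61.78 = 4.816 ft.
Froude number Fr = V/√(g·D_h) = 9.928/√(32.2×4.816) = 0.797, which is less than 1, so the flow is subcritical.

subcritical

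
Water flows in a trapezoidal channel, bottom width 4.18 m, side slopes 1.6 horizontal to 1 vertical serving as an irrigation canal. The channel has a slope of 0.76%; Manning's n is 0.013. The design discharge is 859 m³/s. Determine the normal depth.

Manning's equation rearranged: A R^(2/3) = nQ / (1·√S) = 0.013 × 859 / (√0.0076) = 128.1.
Try y = 4.24 m: A R^(2/3) = 81.09 — short.
Try y = 5.87 m: A R^(2/3) = 166.7 — over.
Try y = 5.22 m: A R^(2/3) = 128.1 — matches.

y_n = 5.22 m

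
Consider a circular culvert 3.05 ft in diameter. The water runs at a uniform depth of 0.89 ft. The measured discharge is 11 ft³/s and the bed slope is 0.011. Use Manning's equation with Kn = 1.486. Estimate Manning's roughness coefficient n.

n = 0.016

For a circular section of diameter D = 3.05 ft at depth y = 0.89 ft, the central angle is θ = 2 arccos(1 − 2y/D) = 2.283 rad. Then A = (D²/8)(θ − sin θ) = 1.774 ft² and P = Dθ/2 = 3.481 ft.
Hydraulic radius R = A/P = 1.774/3.481 = 0.5096 ft.
Rearranging Manning's equation: n = (1.486/Q) A R^(2/3) S^(1/2) = (1.486/11) × 1.774 × 0.5096^(2/3) × √0.011 = 0.016.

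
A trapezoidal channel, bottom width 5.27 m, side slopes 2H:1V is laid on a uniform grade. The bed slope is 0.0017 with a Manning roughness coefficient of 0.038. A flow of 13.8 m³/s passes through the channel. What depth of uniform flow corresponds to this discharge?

Manning's equation rearranged: A R^(2/3) = nQ / (1·√S) = 0.038 × 13.8 / (√0.0017) = 12.72.
Try y = 1.79 m: A R^(2/3) = 17.82 — too large.
Try y = 1.35 m: A R^(2/3) = 10.41 — too small.
Try y = 1.5 m: A R^(2/3) = 12.7 — close enough.

y_n = 1.5 m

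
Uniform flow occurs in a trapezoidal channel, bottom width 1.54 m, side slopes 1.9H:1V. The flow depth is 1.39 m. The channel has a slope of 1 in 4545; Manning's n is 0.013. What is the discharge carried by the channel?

With bottom width b = 1.54 m and side slope z = 1.9: A = (b + zy)y = (1.54 + 1.9×1.39)×1.39 = 5.812 m²; P = b + 2y√(1+z²) = 1.54 + 2×1.39×2.147 = 7.509 m.
Hydraulic radius R = A/P = 5.812/7.509 = 0.774 m.
Manning's equation: Q = (1/n) A R^(2/3) S^(1/2) = (1/0.013) × 5.812 × 0.774^(2/3) × 0.00022^(1/2) = 5.59 m³/s.

Q = 5.59 m³/s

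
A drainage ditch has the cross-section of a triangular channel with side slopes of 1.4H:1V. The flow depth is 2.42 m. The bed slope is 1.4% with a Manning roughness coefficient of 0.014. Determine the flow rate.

For a triangular section with side slope z = 1.4: A = zy² = 1.4×2.42² = 8.199 m²; P = 2y√(1+z²) = 2×2.42×1.72 = 8.327 m.
Hydraulic radius R = A/P = 8.199/8.327 = 0.9846 m.
Manning's equation: Q = (1/n) A R^(2/3) S^(1/2) = (1/0.014) × 8.199 × 0.9846^(2/3) × 0.014^(1/2) = 68.6 m³/s.

Q = 68.6 m³/s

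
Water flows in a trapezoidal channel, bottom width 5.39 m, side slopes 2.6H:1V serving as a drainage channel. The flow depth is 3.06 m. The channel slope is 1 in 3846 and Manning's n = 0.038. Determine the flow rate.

Q = 25.8 m³/s

With bottom width b = 5.39 m and side slope z = 2.6: A = (b + zy)y = (5.39 + 2.6×3.06)×3.06 = 40.84 m²; P = b + 2y√(1+z²) = 5.39 + 2×3.06×2.786 = 22.44 m.
Hydraulic radius R = A/P = 40.84/22.44 = 1.82 m.
Manning's equation: Q = (1/n) A R^(2/3) S^(1/2) = (1/0.038) × 40.84 × 1.82^(2/3) × 0.00026^(1/2) = 25.8 m³/s.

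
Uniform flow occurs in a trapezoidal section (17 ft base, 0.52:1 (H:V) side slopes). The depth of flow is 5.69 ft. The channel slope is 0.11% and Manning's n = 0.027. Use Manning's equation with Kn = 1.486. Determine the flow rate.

Q = 505 ft³/s

With bottom width b = 17 ft and side slope z = 0.52: A = (b + zy)y = (17 + 0.52×5.69)×5.69 = 113.6 ft²; P = b + 2y√(1+z²) = 17 + 2×5.69×1.127 = 29.83 ft.
Hydraulic radius R = A/P = 113.6/29.83 = 3.808 ft.
Manning's equation: Q = (1.486/n) A R^(2/3) S^(1/2) = (1.486/0.027) × 113.6 × 3.808^(2/3) × 0.0011^(1/2) = 505 ft³/s.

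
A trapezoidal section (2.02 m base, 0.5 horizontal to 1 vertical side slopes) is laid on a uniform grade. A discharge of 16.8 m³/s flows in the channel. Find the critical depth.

y_c = 1.66 m

At critical depth, Q² T / (g A³) = 1, i.e. A³/T = Q²/g = 16.8²/9.81 = 28.77.
Try y = 1.32 m: A³/T = 13.25 — low.
Try y = 2.05 m: A³/T = 59.76 — high.
Try y = 1.66 m: A³/T = 28.77 — close enough.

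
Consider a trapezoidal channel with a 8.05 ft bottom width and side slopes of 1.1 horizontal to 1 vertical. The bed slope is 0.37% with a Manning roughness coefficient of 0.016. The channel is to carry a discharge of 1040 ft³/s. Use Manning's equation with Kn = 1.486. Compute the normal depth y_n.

y_n = 5.77 ft

Manning's equation rearranged: A R^(2/3) = nQ / (1.486·√S) = 0.016 × 1040 / (1.486 × √0.0037) = 184.1.
Trying y = 4.42 ft: A R^(2/3) = 110.5 — too small.
Trying y = 6.57 ft: A R^(2/3) = 237.4 — too large.
Trying y = 5.77 ft: A R^(2/3) = 184 — ≈ 184.1.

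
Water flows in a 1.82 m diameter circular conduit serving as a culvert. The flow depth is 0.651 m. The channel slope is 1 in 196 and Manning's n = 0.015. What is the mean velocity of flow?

V = 2.4 m/s

For a circular section of diameter D = 1.82 m at depth y = 0.651 m, the central angle is θ = 2 arccos(1 − 2y/D) = 2.564 rad. Then A = (D²/8)(θ − sin θ) = 0.8358 m² and P = Dθ/2 = 2.334 m.
Hydraulic radius R = A/P = 0.8358/2.334 = 0.3582 m.
From Manning's equation, V = (1/n) R^(2/3) S^(1/2) = (1/0.015) × 0.3582^(2/3) × 0.005102^(1/2) = 2.4 m/s.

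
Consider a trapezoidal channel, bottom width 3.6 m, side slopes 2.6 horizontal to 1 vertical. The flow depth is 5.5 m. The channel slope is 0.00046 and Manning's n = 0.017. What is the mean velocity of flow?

V = 2.55 m/s

With bottom width b = 3.6 m and side slope z = 2.6: A = (b + zy)y = (3.6 + 2.6×5.5)×5.5 = 98.45 m²; P = b + 2y√(1+z²) = 3.6 + 2×5.5×2.786 = 34.24 m.
Hydraulic radius R = A/P = 98.45/34.24 = 2.875 m.
From Manning's equation, V = (1/n) R^(2/3) S^(1/2) = (1/0.017) × 2.875^(2/3) × 0.00046^(1/2) = 2.55 m/s.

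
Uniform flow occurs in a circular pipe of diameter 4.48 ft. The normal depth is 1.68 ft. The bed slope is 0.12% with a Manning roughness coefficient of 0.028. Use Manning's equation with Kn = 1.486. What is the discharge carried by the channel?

Q = 9.35 ft³/s

For a circular section of diameter D = 4.48 ft at depth y = 1.68 ft, the central angle is θ = 2 arccos(1 − 2y/D) = 2.636 rad. Then A = (D²/8)(θ − sin θ) = 5.399 ft² and P = Dθ/2 = 5.905 ft.
Hydraulic radius R = A/P = 5.399/5.905 = 0.9143 ft.
Manning's equation: Q = (1.486/n) A R^(2/3) S^(1/2) = (1.486/0.028) × 5.399 × 0.9143^(2/3) × 0.0012^(1/2) = 9.35 ft³/s.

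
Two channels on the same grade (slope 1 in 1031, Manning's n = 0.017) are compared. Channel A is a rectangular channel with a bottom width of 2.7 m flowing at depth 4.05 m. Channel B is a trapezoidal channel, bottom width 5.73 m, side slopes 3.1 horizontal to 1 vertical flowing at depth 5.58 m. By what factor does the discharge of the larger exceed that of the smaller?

24.5

Channel A: Flow area A = b·y = 2.7 × 4.05 = 10.94 m². Wetted perimeter P = b + 2y = 2.7 + 2×4.05 = 10.8 m. Hydraulic radius R = A/P = 10.94/10.8 = 1.012 m. Q_A = (1/0.017)·10.94·1.012^(2/3)·√0.0009699 = 20.2 m³/s.
Channel B: With bottom width b = 5.73 m and side slope z = 3.1: A = (b + zy)y = (5.73 + 3.1×5.58)×5.58 = 128.5 m²; P = b + 2y√(1+z²) = 5.73 + 2×5.58×3.257 = 42.08 m. Hydraulic radius R = A/P = 128.5/42.08 = 3.054 m. Q_B = (1/0.017)·128.5·3.054^(2/3)·√0.0009699 = 495.5 m³/s.
The larger discharge is 495.5 m³/s and the smaller is 20.2 m³/s; the ratio is 24.5.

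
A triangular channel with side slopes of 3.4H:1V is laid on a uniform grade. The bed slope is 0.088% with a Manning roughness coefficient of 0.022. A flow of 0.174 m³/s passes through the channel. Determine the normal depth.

Manning's equation rearranged: A R^(2/3) = nQ / (1·√S) = 0.022 × 0.174 / (√0.00088) = 0.129.
Trying y = 0.257 m: A R^(2/3) = 0.05562 — short.
Trying y = 0.447 m: A R^(2/3) = 0.2434 — over.
Trying y = 0.352 m: A R^(2/3) = 0.1287 — matches.

y_n = 0.352 m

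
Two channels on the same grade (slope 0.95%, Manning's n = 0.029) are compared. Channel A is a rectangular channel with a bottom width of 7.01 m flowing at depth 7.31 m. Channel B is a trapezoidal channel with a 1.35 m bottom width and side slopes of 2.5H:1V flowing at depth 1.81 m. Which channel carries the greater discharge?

Channel A: Flow area A = b·y = 7.01 × 7.31 = 51.24 m². Wetted perimeter P = b + 2y = 7.01 + 2×7.31 = 21.63 m. Hydraulic radius R = A/P = 51.24/21.63 = 2.369 m. Q_A = (1/0.029)·51.24·2.369^(2/3)·√0.0095 = 306.1 m³/s.
Channel B: With bottom width b = 1.35 m and side slope z = 2.5: A = (b + zy)y = (1.35 + 2.5×1.81)×1.81 = 10.63 m²; P = b + 2y√(1+z²) = 1.35 + 2×1.81×2.693 = 11.1 m. Hydraulic radius R = A/P = 10.63/11.1 = 0.9582 m. Q_B = (1/0.029)·10.63·0.9582^(2/3)·√0.0095 = 34.74 m³/s.
Q_A = 306.1 m³/s vs Q_B = 34.74 m³/s, so channel A carries more.

channel A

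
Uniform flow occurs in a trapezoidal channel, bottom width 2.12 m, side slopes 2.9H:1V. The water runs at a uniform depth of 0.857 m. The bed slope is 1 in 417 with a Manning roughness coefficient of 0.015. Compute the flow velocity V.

With bottom width b = 2.12 m and side slope z = 2.9: A = (b + zy)y = (2.12 + 2.9×0.857)×0.857 = 3.947 m²; P = b + 2y√(1+z²) = 2.12 + 2×0.857×3.068 = 7.378 m.
Hydraulic radius R = A/P = 3.947/7.378 = 0.5349 m.
From Manning's equation, V = (1/n) R^(2/3) S^(1/2) = (1/0.015) × 0.5349^(2/3) × 0.002398^(1/2) = 2.15 m/s.

V = 2.15 m/s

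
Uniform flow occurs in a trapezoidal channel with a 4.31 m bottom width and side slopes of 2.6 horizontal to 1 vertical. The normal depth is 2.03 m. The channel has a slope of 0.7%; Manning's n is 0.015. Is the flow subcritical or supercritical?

supercritical

With bottom width b = 4.31 m and side slope z = 2.6: A = (b + zy)y = (4.31 + 2.6×2.03)×2.03 = 19.46 m²; P = b + 2y√(1+z²) = 4.31 + 2×2.03×2.786 = 15.62 m.
Hydraulic radius R = A/P = 19.46/15.62 = 1.246 m.
V = (1/n) R^(2/3) √S = (1/0.015) × 1.246^(2/3) × √0.007 = 6.459 m/s. Hydraulic depth D_h = A/T = 19.46/14.87 = 1.309 m.
Froude number Fr = V/√(g·D_h) = 6.459/√(9.81×1.309) = 1.8, which is greater than 1, so the flow is supercritical.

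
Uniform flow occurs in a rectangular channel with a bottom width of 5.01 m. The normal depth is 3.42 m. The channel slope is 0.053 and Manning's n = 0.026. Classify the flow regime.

supercritical

Flow area A = b·y = 5.01 × 3.42 = 17.13 m². Wetted perimeter P = b + 2y = 5.01 + 2×3.42 = 11.85 m.
Hydraulic radius R = A/P = 17.13/11.85 = 1.446 m.
V = (1/n) R^(2/3) √S = (1/0.026) × 1.446^(2/3) × √0.053 = 11.32 m/s. Hydraulic depth D_h = A/T = 17.13/5.01 = 3.42 m.
Froude number Fr = V/√(g·D_h) = 11.32/√(9.81×3.42) = 1.95, which is greater than 1, so the flow is supercritical.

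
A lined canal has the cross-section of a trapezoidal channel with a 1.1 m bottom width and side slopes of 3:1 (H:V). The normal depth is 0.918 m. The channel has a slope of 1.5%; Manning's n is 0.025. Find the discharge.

Q = 11.1 m³/s

With bottom width b = 1.1 m and side slope z = 3: A = (b + zy)y = (1.1 + 3×0.918)×0.918 = 3.538 m²; P = b + 2y√(1+z²) = 1.1 + 2×0.918×3.162 = 6.906 m.
Hydraulic radius R = A/P = 3.538/6.906 = 0.5123 m.
Manning's equation: Q = (1/n) A R^(2/3) S^(1/2) = (1/0.025) × 3.538 × 0.5123^(2/3) × 0.015^(1/2) = 11.1 m³/s.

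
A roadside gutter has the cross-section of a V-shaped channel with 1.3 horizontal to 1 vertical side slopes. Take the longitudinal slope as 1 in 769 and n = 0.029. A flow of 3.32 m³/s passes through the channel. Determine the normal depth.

Manning's equation rearranged: A R^(2/3) = nQ / (1·√S) = 0.029 × 3.32 / (√0.0013) = 2.67.
At y = 1.89 m: A R^(2/3) = 3.83 — high.
At y = 1.42 m: A R^(2/3) = 1.787 — low.
At y = 1.65 m: A R^(2/3) = 2.666 — matches.

y_n = 1.65 m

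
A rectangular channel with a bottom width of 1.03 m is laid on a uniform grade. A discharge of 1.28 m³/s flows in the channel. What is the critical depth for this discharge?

y_c = 0.54 m

For a rectangular channel, critical depth y_c = (q²/g)^(1/3) where q = Q/b = 1.28/1.03 = 1.243 m²/s.
So y_c = (1.243²/9.81)^(1/3) = 0.54 m.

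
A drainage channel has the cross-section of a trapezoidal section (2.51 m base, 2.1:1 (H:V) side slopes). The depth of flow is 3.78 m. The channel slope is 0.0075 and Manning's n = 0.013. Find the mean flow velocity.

With bottom width b = 2.51 m and side slope z = 2.1: A = (b + zy)y = (2.51 + 2.1×3.78)×3.78 = 39.49 m²; P = b + 2y√(1+z²) = 2.51 + 2×3.78×2.326 = 20.09 m.
Hydraulic radius R = A/P = 39.49/20.09 = 1.965 m.
From Manning's equation, V = (1/n) R^(2/3) S^(1/2) = (1/0.013) × 1.965^(2/3) × 0.0075^(1/2) = 10.5 m/s.

V = 10.5 m/s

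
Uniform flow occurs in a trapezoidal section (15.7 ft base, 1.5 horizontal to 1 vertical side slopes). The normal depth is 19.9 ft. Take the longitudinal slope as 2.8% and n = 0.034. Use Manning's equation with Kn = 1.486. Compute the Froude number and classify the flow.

With bottom width b = 15.7 ft and side slope z = 1.5: A = (b + zy)y = (15.7 + 1.5×19.9)×19.9 = 906.4 ft²; P = b + 2y√(1+z²) = 15.7 + 2×19.9×1.803 = 87.45 ft.
Hydraulic radius R = A/P = 906.4/87.45 = 10.37 ft.
V = (1.486/n) R^(2/3) √S = (1.486/0.034) × 10.37^(2/3) × √0.028 = 34.77 ft/s. Hydraulic depth D_h = A/T = 906.4/75.4 = 12.02 ft.
Froude number Fr = V/√(g·D_h) = 34.77/√(32.2×12.02) = 1.77, which is greater than 1, so the flow is supercritical.

supercritical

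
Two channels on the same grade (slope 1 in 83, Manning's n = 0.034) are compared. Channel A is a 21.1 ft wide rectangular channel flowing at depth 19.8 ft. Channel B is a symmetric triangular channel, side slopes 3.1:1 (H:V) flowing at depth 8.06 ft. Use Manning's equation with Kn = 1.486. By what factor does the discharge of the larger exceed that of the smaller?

3.06

Channel A: Flow area A = b·y = 21.1 × 19.8 = 417.8 ft². Wetted perimeter P = b + 2y = 21.1 + 2×19.8 = 60.7 ft. Hydraulic radius R = A/P = 417.8/60.7 = 6.883 ft. Q_A = (1.486/0.034)·417.8·6.883^(2/3)·√0.01205 = 7252 ft³/s.
Channel B: For a triangular section with side slope z = 3.1: A = zy² = 3.1×8.06² = 201.4 ft²; P = 2y√(1+z²) = 2×8.06×3.257 = 52.51 ft. Hydraulic radius R = A/P = 201.4/52.51 = 3.835 ft. Q_B = (1.486/0.034)·201.4·3.835^(2/3)·√0.01205 = 2367 ft³/s.
The larger discharge is 7252 ft³/s and the smaller is 2367 ft³/s; the ratio is 3.06.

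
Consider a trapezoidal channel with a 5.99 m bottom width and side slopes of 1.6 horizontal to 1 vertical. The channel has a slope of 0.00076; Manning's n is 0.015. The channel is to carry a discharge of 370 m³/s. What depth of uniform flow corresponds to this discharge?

y_n = 5.94 m

Manning's equation rearranged: A R^(2/3) = nQ / (1·√S) = 0.015 × 370 / (√0.00076) = 201.3.
Try y = 4.5 m: A R^(2/3) = 111.8 — low.
Try y = 5.94 m: A R^(2/3) = 201.5 — ≈ 201.3.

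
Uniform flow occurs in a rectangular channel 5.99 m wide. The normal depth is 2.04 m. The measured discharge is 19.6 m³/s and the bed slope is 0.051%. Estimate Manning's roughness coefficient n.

Flow area A = b·y = 5.99 × 2.04 = 12.22 m². Wetted perimeter P = b + 2y = 5.99 + 2×2.04 = 10.07 m.
Hydraulic radius R = A/P = 12.22/10.07 = 1.213 m.
Rearranging Manning's equation: n = (1/Q) A R^(2/3) S^(1/2) = (1/19.6) × 12.22 × 1.213^(2/3) × √0.00051 = 0.016.

n = 0.016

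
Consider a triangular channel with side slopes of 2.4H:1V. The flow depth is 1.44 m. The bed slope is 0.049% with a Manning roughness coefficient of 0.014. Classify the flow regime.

For a triangular section with side slope z = 2.4: A = zy² = 2.4×1.44² = 4.977 m²; P = 2y√(1+z²) = 2×1.44×2.6 = 7.488 m.
Hydraulic radius R = A/P = 4.977/7.488 = 0.6646 m.
V = (1/n) R^(2/3) √S = (1/0.014) × 0.6646^(2/3) × √0.00049 = 1.204 m/s. Hydraulic depth D_h = A/T = 4.977/6.912 = 0.72 m.
Froude number Fr = V/√(g·D_h) = 1.204/√(9.81×0.72) = 0.453, which is less than 1, so the flow is subcritical.

subcritical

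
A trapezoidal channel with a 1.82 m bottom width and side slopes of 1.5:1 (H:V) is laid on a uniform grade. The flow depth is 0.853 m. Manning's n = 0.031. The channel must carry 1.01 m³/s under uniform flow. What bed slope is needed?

S = 0.000319

With bottom width b = 1.82 m and side slope z = 1.5: A = (b + zy)y = (1.82 + 1.5×0.853)×0.853 = 2.644 m²; P = b + 2y√(1+z²) = 1.82 + 2×0.853×1.803 = 4.896 m.
Hydraulic radius R = A/P = 2.644/4.896 = 0.5401 m.
From Manning's equation, S = [nQ / (1 A R^(2/3))]² = [0.031 × 1.01 / (1 × 2.644 × 0.5401^(2/3))]² = 0.000319.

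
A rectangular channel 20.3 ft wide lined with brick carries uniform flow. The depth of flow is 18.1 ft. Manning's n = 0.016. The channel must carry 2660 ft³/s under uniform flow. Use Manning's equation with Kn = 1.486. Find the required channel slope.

S = 0.000501

Flow area A = b·y = 20.3 × 18.1 = 367.4 ft². Wetted perimeter P = b + 2y = 20.3 + 2×18.1 = 56.5 ft.
Hydraulic radius R = A/P = 367.4/56.5 = 6.503 ft.
From Manning's equation, S = [nQ / (1.486 A R^(2/3))]² = [0.016 × 2660 / (1.486 × 367.4 × 6.503^(2/3))]² = 0.000501.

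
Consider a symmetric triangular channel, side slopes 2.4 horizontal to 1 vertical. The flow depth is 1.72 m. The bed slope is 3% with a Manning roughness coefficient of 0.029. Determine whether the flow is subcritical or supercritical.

supercritical

For a triangular section with side slope z = 2.4: A = zy² = 2.4×1.72² = 7.1 m²; P = 2y√(1+z²) = 2×1.72×2.6 = 8.944 m.
Hydraulic radius R = A/P = 7.1/8.944 = 0.7938 m.
V = (1/n) R^(2/3) √S = (1/0.029) × 0.7938^(2/3) × √0.03 = 5.121 m/s. Hydraulic depth D_h = A/T = 7.1/8.256 = 0.86 m.
Froude number Fr = V/√(g·D_h) = 5.121/√(9.81×0.86) = 1.76, which is greater than 1, so the flow is supercritical.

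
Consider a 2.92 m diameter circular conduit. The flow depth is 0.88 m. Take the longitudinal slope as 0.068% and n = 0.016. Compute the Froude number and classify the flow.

For a circular section of diameter D = 2.92 m at depth y = 0.88 m, the central angle is θ = 2 arccos(1 − 2y/D) = 2.325 rad. Then A = (D²/8)(θ − sin θ) = 1.7 m² and P = Dθ/2 = 3.394 m.
Hydraulic radius R = A/P = 1.7/3.394 = 0.501 m.
V = (1/n) R^(2/3) √S = (1/0.016) × 0.501^(2/3) × √0.00068 = 1.028 m/s. Hydraulic depth D_h = A/T = 1.7/2.68 = 0.6345 m.
Froude number Fr = V/√(g·D_h) = 1.028/√(9.81×0.6345) = 0.412, which is less than 1, so the flow is subcritical.

subcritical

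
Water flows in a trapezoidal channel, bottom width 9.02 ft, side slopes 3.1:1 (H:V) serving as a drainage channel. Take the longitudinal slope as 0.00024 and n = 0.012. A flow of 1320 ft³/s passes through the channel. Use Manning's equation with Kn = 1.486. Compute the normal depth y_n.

y_n = 7.8 ft

Manning's equation rearranged: A R^(2/3) = nQ / (1.486·√S) = 0.012 × 1320 / (1.486 × √0.00024) = 688.1.
At y = 9.36 ft: A R^(2/3) = 1053 — too large.
At y = 5.84 ft: A R^(2/3) = 355.7 — too small.
At y = 7.8 ft: A R^(2/3) = 687.7 — ≈ 688.1.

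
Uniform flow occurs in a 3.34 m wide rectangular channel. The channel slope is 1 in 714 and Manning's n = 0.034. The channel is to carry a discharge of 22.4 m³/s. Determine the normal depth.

Manning's equation rearranged: A R^(2/3) = nQ / (1·√S) = 0.034 × 22.4 / (√0.001401) = 20.35.
At y = 3.56 m: A R^(2/3) = 12.95 — short.
At y = 5.21 m: A R^(2/3) = 20.35 — matches.

y_n = 5.21 m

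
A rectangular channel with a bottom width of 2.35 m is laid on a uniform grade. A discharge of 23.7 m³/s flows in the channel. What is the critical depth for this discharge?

For a rectangular channel, critical depth y_c = (q²/g)^(1/3) where q = Q/b = 23.7/2.35 = 10.09 m²/s.
So y_c = (10.09²/9.81)^(1/3) = 2.18 m.

y_c = 2.18 m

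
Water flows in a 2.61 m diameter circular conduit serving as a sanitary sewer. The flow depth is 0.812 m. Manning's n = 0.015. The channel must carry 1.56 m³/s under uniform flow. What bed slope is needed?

For a circular section of diameter D = 2.61 m at depth y = 0.812 m, the central angle is θ = 2 arccos(1 − 2y/D) = 2.367 rad. Then A = (D²/8)(θ − sin θ) = 1.42 m² and P = Dθ/2 = 3.089 m.
Hydraulic radius R = A/P = 1.42/3.089 = 0.4596 m.
From Manning's equation, S = [nQ / (1 A R^(2/3))]² = [0.015 × 1.56 / (1 × 1.42 × 0.4596^(2/3))]² = 0.000766.

S = 0.000766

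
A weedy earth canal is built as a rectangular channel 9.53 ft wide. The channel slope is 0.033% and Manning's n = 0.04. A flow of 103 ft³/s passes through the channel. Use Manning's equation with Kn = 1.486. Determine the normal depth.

y_n = 7.78 ft

Manning's equation rearranged: A R^(2/3) = nQ / (1.486·√S) = 0.04 × 103 / (1.486 × √0.00033) = 152.6.
Trying y = 5.62 ft: A R^(2/3) = 100.7 — short.
Trying y = 7.78 ft: A R^(2/3) = 152.7 — close enough.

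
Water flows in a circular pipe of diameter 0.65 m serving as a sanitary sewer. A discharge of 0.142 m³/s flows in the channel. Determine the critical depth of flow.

y_c = 0.236 m

At critical depth, Q² T / (g A³) = 1, i.e. A³/T = Q²/g = 0.142²/9.81 = 0.002055.
At y = 0.195 m: A³/T = 0.0009852 — short.
At y = 0.256 m: A³/T = 0.002817 — over.
At y = 0.236 m: A³/T = 0.00206 — ≈ 0.002055.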